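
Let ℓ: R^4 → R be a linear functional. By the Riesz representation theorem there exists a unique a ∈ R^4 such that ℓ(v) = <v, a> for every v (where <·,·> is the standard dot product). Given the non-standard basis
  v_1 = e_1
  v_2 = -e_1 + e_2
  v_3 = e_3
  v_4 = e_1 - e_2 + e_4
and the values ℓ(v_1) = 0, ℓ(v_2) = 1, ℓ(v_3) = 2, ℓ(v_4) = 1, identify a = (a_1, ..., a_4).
a = (0, 1, 2, 2)

Write a = (a_1, ..., a_4) in the standard basis. For each basis vector v_i, ℓ(v_i) = <v_i, a> is a linear equation in the a_j's. Collect the n equations into a matrix system V a = ℓ, where row i of V is v_i (expressed in the standard basis). Since V is invertible (lower-triangular with 1s on the diagonal, up to permutation), solve by back-substitution:
  V =
[[1, 0, 0, 0],
 [-1, 1, 0, 0],
 [0, 0, 1, 0],
 [1, -1, 0, 1]]
  V a = (0, 1, 2, 1)
Solving gives a = (0, 1, 2, 2).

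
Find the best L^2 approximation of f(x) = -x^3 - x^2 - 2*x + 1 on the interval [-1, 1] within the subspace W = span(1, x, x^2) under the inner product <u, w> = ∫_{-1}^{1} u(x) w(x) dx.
g(x) = -x^2 - 13*x/5 + 1

The best approximation g ∈ W is the orthogonal projection of f onto W. Writing g = a_0 + a_1 x + a_2 x^2, the coefficients solve the normal equations G · a = b where
  G_{ij} = <φ_i, φ_j> and b_i = <f, φ_i>, with φ_0 = 1, φ_1 = x, φ_2 = x^2.
G =
  [2, 0, 2/3]
  [0, 2/3, 0]
  [2/3, 0, 2/5],
b = (4/3, -26/15, 4/15).
Solving gives a_0 = 1, a_1 = -13/5, a_2 = -1, so
  g(x) = -x^2 - 13*x/5 + 1.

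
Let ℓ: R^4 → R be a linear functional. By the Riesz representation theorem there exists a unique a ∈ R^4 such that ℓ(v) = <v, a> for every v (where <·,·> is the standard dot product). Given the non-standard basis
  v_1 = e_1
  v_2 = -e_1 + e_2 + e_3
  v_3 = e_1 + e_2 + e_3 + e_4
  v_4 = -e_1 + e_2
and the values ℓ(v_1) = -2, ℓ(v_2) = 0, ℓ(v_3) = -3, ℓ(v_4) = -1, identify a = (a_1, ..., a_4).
a = (-2, -3, 1, 1)

Write a = (a_1, ..., a_4) in the standard basis. For each basis vector v_i, ℓ(v_i) = <v_i, a> is a linear equation in the a_j's. Collect the n equations into a matrix system V a = ℓ, where row i of V is v_i (expressed in the standard basis). Since V is invertible (lower-triangular with 1s on the diagonal, up to permutation), solve by back-substitution:
  V =
[[1, 0, 0, 0],
 [-1, 1, 1, 0],
 [1, 1, 1, 1],
 [-1, 1, 0, 0]]
  V a = (-2, 0, -3, -1)
Solving gives a = (-2, -3, 1, 1).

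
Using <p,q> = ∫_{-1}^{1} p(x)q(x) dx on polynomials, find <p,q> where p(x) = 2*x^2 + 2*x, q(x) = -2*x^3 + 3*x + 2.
<p,q> = 76/15

Expand the product: p(x)·q(x) = -4*x^5 - 4*x^4 + 6*x^3 + 10*x^2 + 4*x.
∫_{-1}^{1} of each monomial x^k gives [2/(k+1) if k even, 0 if k odd]. Integrating term-by-term (or equivalently evaluating the antiderivative F(x) = -2*x^6/3 - 4*x^5/5 + 3*x^4/2 + 10*x^3/3 + 2*x^2 at the endpoints):
  F(1) − F(−1) = 161/30 − (3/10) = 76/15.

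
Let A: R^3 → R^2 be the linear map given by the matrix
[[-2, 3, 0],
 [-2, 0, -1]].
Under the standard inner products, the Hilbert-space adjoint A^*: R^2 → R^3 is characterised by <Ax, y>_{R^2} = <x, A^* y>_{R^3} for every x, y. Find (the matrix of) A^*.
A^* = A^T =
[[-2, -2],
 [3, 0],
 [0, -1]]

For real matrices with standard dot products, the defining identity <Ax, y> = <x, A^* y> gives (Ax)^T y = x^T (A^*) y, i.e. x^T A^T y = x^T (A^*) y. Since this holds for all x, y, we must have A^* = A^T. Therefore
A^* =
[[-2, -2],
 [3, 0],
 [0, -1]].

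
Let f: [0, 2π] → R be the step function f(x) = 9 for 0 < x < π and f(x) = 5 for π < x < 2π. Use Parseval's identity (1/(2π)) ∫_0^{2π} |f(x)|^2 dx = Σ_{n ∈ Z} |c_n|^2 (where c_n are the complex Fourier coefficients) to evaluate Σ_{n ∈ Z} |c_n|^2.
Σ |c_n|^2 = 53

Parseval equates the L^2 energy of f (normalised by 1/(2π)) with the ℓ^2 sum of its Fourier coefficients: (1/(2π)) ∫_0^{2π} |f|^2 = Σ |c_n|^2.
Compute the left side: (1/(2π)) [∫_0^π 9^2 dx + ∫_π^{2π} 5^2 dx] = (1/(2π)) · (81π + 25π) = (81 + 25)/2 = 53.
So Σ_{n ∈ Z} |c_n|^2 = 53.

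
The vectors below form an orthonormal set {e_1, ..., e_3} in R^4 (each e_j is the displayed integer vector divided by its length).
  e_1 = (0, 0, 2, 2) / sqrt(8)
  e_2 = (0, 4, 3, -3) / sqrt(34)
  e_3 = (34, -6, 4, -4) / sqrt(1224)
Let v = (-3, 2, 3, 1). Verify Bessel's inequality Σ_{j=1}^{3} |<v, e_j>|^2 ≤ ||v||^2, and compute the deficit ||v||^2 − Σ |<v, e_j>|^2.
Σ |<v, e_j>|^2 = 413/18; ||v||^2 = 23; deficit = 1/18

Write each e_j = u_j / sqrt(<u_j, u_j>) where u_j is the displayed integer vector. Then <v, e_j> = <v, u_j> / sqrt(<u_j, u_j>), so |<v, e_j>|^2 = <v, u_j>^2 / <u_j, u_j>.
Coefficients: <v, e_1> = 8/sqrt(8), <v, e_2> = 14/sqrt(34), <v, e_3> = -106/sqrt(1224).
Square and sum: Σ |<v, e_j>|^2 = 413/18.
Compute ||v||^2 = v·v = 23.
Deficit = 23 − 413/18 = 1/18 ≥ 0, confirming Bessel's inequality. (The deficit equals ||v − Σ <v,e_j> e_j||^2, the squared distance from v to span{e_j}.)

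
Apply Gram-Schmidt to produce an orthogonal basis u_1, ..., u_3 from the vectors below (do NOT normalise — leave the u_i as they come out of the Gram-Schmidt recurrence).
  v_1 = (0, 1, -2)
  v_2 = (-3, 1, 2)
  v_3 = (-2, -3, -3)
Orthogonal basis:
  u_1 = (0, 1, -2)
  u_2 = (-3, 8/5, 4/5)
  u_3 = (-140/61, -210/61, -105/61)

Apply the Gram-Schmidt recurrence
  u_1 = v_1
  u_i = v_i − Σ_{j<i} ((v_i · u_j) / (u_j · u_j)) · u_j.

Step by step this gives:
  u_1 = (0, 1, -2)
  u_2 = (-3, 8/5, 4/5)
  u_3 = (-140/61, -210/61, -105/61)

Orthogonality check:
  u_2 · u_1 = 0 (should be 0)
  u_3 · u_1 = 0 (should be 0)
  u_3 · u_2 = 0 (should be 0)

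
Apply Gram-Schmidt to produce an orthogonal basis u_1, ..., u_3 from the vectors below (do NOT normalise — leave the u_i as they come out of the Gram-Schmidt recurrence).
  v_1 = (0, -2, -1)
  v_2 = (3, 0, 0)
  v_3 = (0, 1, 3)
Orthogonal basis:
  u_1 = (0, -2, -1)
  u_2 = (3, 0, 0)
  u_3 = (0, -1, 2)

Apply the Gram-Schmidt recurrence
  u_1 = v_1
  u_i = v_i − Σ_{j<i} ((v_i · u_j) / (u_j · u_j)) · u_j.

Step by step this gives:
  u_1 = (0, -2, -1)
  u_2 = (3, 0, 0)
  u_3 = (0, -1, 2)

Orthogonality check:
  u_2 · u_1 = 0 (should be 0)
  u_3 · u_1 = 0 (should be 0)
  u_3 · u_2 = 0 (should be 0)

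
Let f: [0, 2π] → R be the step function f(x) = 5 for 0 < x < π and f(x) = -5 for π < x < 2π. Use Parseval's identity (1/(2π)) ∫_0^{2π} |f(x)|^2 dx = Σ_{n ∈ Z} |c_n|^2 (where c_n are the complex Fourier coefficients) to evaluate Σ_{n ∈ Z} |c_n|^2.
Σ |c_n|^2 = 25

Parseval equates the L^2 energy of f (normalised by 1/(2π)) with the ℓ^2 sum of its Fourier coefficients: (1/(2π)) ∫_0^{2π} |f|^2 = Σ |c_n|^2.
Compute the left side: (1/(2π)) [∫_0^π 5^2 dx + ∫_π^{2π} (-5)^2 dx] = (1/(2π)) · (25π + 25π) = (25 + 25)/2 = 25.
So Σ_{n ∈ Z} |c_n|^2 = 25.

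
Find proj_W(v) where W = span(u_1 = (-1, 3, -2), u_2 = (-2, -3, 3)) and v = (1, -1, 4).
proj_W(v) = (43/139, -363/139, 268/139)

Set up U = [u_1 | ... | u_2] ∈ R^(3×2). The projector onto W = col(U) is P = U (U^T U)^(-1) U^T.
Compute U^T U =
  [14, -13]
  [-13, 22],
and U^T v = (-12, 13).
Solve U^T U · c = U^T v for the coefficients: c = (-95/139, 26/139). The projection is proj_W(v) = U c.
Check: (v - proj_W(v)) · u_1 = 0  (should be 0).
Check: (v - proj_W(v)) · u_2 = 0  (should be 0).
Result: proj_W(v) = (43/139, -363/139, 268/139).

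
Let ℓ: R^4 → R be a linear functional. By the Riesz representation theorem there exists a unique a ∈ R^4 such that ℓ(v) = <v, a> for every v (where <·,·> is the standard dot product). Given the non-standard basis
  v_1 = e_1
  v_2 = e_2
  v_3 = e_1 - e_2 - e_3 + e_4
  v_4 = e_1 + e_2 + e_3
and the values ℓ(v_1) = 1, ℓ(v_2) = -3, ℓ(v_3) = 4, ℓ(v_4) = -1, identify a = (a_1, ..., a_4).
a = (1, -3, 1, 1)

Write a = (a_1, ..., a_4) in the standard basis. For each basis vector v_i, ℓ(v_i) = <v_i, a> is a linear equation in the a_j's. Collect the n equations into a matrix system V a = ℓ, where row i of V is v_i (expressed in the standard basis). Since V is invertible (lower-triangular with 1s on the diagonal, up to permutation), solve by back-substitution:
  V =
[[1, 0, 0, 0],
 [0, 1, 0, 0],
 [1, -1, -1, 1],
 [1, 1, 1, 0]]
  V a = (1, -3, 4, -1)
Solving gives a = (1, -3, 1, 1).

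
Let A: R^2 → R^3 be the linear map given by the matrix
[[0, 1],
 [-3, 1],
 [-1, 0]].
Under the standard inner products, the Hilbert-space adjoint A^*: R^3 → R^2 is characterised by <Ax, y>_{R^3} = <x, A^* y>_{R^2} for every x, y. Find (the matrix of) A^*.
A^* = A^T =
[[0, -3, -1],
 [1, 1, 0]]

For real matrices with standard dot products, the defining identity <Ax, y> = <x, A^* y> gives (Ax)^T y = x^T (A^*) y, i.e. x^T A^T y = x^T (A^*) y. Since this holds for all x, y, we must have A^* = A^T. Therefore
A^* =
[[0, -3, -1],
 [1, 1, 0]].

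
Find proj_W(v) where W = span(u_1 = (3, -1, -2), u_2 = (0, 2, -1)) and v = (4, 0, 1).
proj_W(v) = (15/7, -39/35, -43/35)

Set up U = [u_1 | ... | u_2] ∈ R^(3×2). The projector onto W = col(U) is P = U (U^T U)^(-1) U^T.
Compute U^T U =
  [14, 0]
  [0, 5],
and U^T v = (10, -1).
Solve U^T U · c = U^T v for the coefficients: c = (5/7, -1/5). The projection is proj_W(v) = U c.
Check: (v - proj_W(v)) · u_1 = 0  (should be 0).
Check: (v - proj_W(v)) · u_2 = 0  (should be 0).
Result: proj_W(v) = (15/7, -39/35, -43/35).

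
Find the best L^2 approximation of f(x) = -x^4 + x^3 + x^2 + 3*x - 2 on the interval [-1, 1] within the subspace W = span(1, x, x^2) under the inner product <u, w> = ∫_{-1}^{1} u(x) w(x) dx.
g(x) = x^2/7 + 18*x/5 - 67/35

The best approximation g ∈ W is the orthogonal projection of f onto W. Writing g = a_0 + a_1 x + a_2 x^2, the coefficients solve the normal equations G · a = b where
  G_{ij} = <φ_i, φ_j> and b_i = <f, φ_i>, with φ_0 = 1, φ_1 = x, φ_2 = x^2.
G =
  [2, 0, 2/3]
  [0, 2/3, 0]
  [2/3, 0, 2/5],
b = (-56/15, 12/5, -128/105).
Solving gives a_0 = -67/35, a_1 = 18/5, a_2 = 1/7, so
  g(x) = x^2/7 + 18*x/5 - 67/35.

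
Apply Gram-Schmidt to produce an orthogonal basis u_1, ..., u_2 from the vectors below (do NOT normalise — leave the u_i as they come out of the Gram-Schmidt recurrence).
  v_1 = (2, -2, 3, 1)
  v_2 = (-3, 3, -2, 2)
Orthogonal basis:
  u_1 = (2, -2, 3, 1)
  u_2 = (-11/9, 11/9, 2/3, 26/9)

Apply the Gram-Schmidt recurrence
  u_1 = v_1
  u_i = v_i − Σ_{j<i} ((v_i · u_j) / (u_j · u_j)) · u_j.

Step by step this gives:
  u_1 = (2, -2, 3, 1)
  u_2 = (-11/9, 11/9, 2/3, 26/9)

Orthogonality check:
  u_2 · u_1 = 0 (should be 0)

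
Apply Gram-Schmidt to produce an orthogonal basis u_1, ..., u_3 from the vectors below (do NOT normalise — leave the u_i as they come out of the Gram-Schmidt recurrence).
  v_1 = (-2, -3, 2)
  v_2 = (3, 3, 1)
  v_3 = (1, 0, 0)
Orthogonal basis:
  u_1 = (-2, -3, 2)
  u_2 = (25/17, 12/17, 43/17)
  u_3 = (81/154, -36/77, -27/154)

Apply the Gram-Schmidt recurrence
  u_1 = v_1
  u_i = v_i − Σ_{j<i} ((v_i · u_j) / (u_j · u_j)) · u_j.

Step by step this gives:
  u_1 = (-2, -3, 2)
  u_2 = (25/17, 12/17, 43/17)
  u_3 = (81/154, -36/77, -27/154)

Orthogonality check:
  u_2 · u_1 = 0 (should be 0)
  u_3 · u_1 = 0 (should be 0)
  u_3 · u_2 = 0 (should be 0)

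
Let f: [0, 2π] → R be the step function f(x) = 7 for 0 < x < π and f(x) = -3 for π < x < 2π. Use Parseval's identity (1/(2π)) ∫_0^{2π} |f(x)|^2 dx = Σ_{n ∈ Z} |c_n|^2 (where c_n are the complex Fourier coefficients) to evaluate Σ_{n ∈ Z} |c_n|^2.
Σ |c_n|^2 = 29

Parseval equates the L^2 energy of f (normalised by 1/(2π)) with the ℓ^2 sum of its Fourier coefficients: (1/(2π)) ∫_0^{2π} |f|^2 = Σ |c_n|^2.
Compute the left side: (1/(2π)) [∫_0^π 7^2 dx + ∫_π^{2π} (-3)^2 dx] = (1/(2π)) · (49π + 9π) = (49 + 9)/2 = 29.
So Σ_{n ∈ Z} |c_n|^2 = 29.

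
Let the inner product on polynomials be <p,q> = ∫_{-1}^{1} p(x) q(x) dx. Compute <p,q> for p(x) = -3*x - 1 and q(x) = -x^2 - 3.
<p,q> = 20/3

Expand the product: p(x)·q(x) = 3*x^3 + x^2 + 9*x + 3.
∫_{-1}^{1} of each monomial x^k gives [2/(k+1) if k even, 0 if k odd]. Integrating term-by-term (or equivalently evaluating the antiderivative F(x) = 3*x^4/4 + x^3/3 + 9*x^2/2 + 3*x at the endpoints):
  F(1) − F(−1) = 103/12 − (23/12) = 20/3.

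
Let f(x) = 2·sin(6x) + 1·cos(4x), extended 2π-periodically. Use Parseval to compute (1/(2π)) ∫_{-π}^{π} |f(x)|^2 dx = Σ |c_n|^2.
Σ |c_n|^2 = 5/2

Expand |f|^2 and use orthogonality of {sin(nx), cos(mx)} on [-π, π]:
  ∫_{-π}^{π} sin(nx)^2 dx = π, ∫ cos(mx)^2 dx = π, and cross terms integrate to 0.
So ∫_{-π}^{π} f(x)^2 dx = 2^2 · π + 1^2 · π = (4 + 1)π.
Divide by 2π: (4 + 1)/2 = 5/2.
By Parseval, this equals Σ |c_n|^2.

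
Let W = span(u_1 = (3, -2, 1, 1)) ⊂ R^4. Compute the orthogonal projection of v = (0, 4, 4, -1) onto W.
proj_W(v) = (-1, 2/3, -1/3, -1/3)

Set up U = [u_1 | ... | u_1] ∈ R^(4×1). The projector onto W = col(U) is P = U (U^T U)^(-1) U^T.
Compute U^T U =
  [15],
and U^T v = (-5).
Solve U^T U · c = U^T v for the coefficients: c = (-1/3). The projection is proj_W(v) = U c.
Check: (v - proj_W(v)) · u_1 = 0  (should be 0).
Result: proj_W(v) = (-1, 2/3, -1/3, -1/3).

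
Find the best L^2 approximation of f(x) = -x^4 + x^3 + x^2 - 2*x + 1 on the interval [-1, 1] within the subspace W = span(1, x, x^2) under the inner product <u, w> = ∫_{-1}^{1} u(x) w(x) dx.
g(x) = x^2/7 - 7*x/5 + 38/35

The best approximation g ∈ W is the orthogonal projection of f onto W. Writing g = a_0 + a_1 x + a_2 x^2, the coefficients solve the normal equations G · a = b where
  G_{ij} = <φ_i, φ_j> and b_i = <f, φ_i>, with φ_0 = 1, φ_1 = x, φ_2 = x^2.
G =
  [2, 0, 2/3]
  [0, 2/3, 0]
  [2/3, 0, 2/5],
b = (34/15, -14/15, 82/105).
Solving gives a_0 = 38/35, a_1 = -7/5, a_2 = 1/7, so
  g(x) = x^2/7 - 7*x/5 + 38/35.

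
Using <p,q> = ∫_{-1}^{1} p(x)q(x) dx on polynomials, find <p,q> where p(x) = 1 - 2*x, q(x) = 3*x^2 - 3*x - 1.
<p,q> = 4

Expand the product: p(x)·q(x) = -6*x^3 + 9*x^2 - x - 1.
∫_{-1}^{1} of each monomial x^k gives [2/(k+1) if k even, 0 if k odd]. Integrating term-by-term (or equivalently evaluating the antiderivative F(x) = -3*x^4/2 + 3*x^3 - x^2/2 - x at the endpoints):
  F(1) − F(−1) = 0 − (-4) = 4.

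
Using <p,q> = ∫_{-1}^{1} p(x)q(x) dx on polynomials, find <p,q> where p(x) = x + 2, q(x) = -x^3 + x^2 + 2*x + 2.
<p,q> = 154/15

Expand the product: p(x)·q(x) = -x^4 - x^3 + 4*x^2 + 6*x + 4.
∫_{-1}^{1} of each monomial x^k gives [2/(k+1) if k even, 0 if k odd]. Integrating term-by-term (or equivalently evaluating the antiderivative F(x) = -x^5/5 - x^4/4 + 4*x^3/3 + 3*x^2 + 4*x at the endpoints):
  F(1) − F(−1) = 473/60 − (-143/60) = 154/15.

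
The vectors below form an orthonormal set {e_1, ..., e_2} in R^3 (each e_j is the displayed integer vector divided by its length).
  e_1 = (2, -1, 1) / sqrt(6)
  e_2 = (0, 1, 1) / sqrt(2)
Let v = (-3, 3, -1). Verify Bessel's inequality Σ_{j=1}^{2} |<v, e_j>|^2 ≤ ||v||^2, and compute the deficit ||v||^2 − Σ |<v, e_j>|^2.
Σ |<v, e_j>|^2 = 56/3; ||v||^2 = 19; deficit = 1/3

Write each e_j = u_j / sqrt(<u_j, u_j>) where u_j is the displayed integer vector. Then <v, e_j> = <v, u_j> / sqrt(<u_j, u_j>), so |<v, e_j>|^2 = <v, u_j>^2 / <u_j, u_j>.
Coefficients: <v, e_1> = -10/sqrt(6), <v, e_2> = 2/sqrt(2).
Square and sum: Σ |<v, e_j>|^2 = 56/3.
Compute ||v||^2 = v·v = 19.
Deficit = 19 − 56/3 = 1/3 ≥ 0, confirming Bessel's inequality. (The deficit equals ||v − Σ <v,e_j> e_j||^2, the squared distance from v to span{e_j}.)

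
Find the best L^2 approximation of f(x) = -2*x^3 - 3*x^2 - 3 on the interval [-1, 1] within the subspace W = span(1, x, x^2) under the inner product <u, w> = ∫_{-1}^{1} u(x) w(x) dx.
g(x) = -3*x^2 - 6*x/5 - 3

The best approximation g ∈ W is the orthogonal projection of f onto W. Writing g = a_0 + a_1 x + a_2 x^2, the coefficients solve the normal equations G · a = b where
  G_{ij} = <φ_i, φ_j> and b_i = <f, φ_i>, with φ_0 = 1, φ_1 = x, φ_2 = x^2.
G =
  [2, 0, 2/3]
  [0, 2/3, 0]
  [2/3, 0, 2/5],
b = (-8, -4/5, -16/5).
Solving gives a_0 = -3, a_1 = -6/5, a_2 = -3, so
  g(x) = -3*x^2 - 6*x/5 - 3.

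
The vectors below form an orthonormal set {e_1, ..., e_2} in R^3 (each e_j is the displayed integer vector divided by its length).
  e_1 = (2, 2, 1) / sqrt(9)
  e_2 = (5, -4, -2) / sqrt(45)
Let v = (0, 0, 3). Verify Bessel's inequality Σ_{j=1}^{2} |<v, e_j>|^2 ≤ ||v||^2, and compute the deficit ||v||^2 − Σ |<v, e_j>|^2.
Σ |<v, e_j>|^2 = 9/5; ||v||^2 = 9; deficit = 36/5

Write each e_j = u_j / sqrt(<u_j, u_j>) where u_j is the displayed integer vector. Then <v, e_j> = <v, u_j> / sqrt(<u_j, u_j>), so |<v, e_j>|^2 = <v, u_j>^2 / <u_j, u_j>.
Coefficients: <v, e_1> = 3/sqrt(9), <v, e_2> = -6/sqrt(45).
Square and sum: Σ |<v, e_j>|^2 = 9/5.
Compute ||v||^2 = v·v = 9.
Deficit = 9 − 9/5 = 36/5 ≥ 0, confirming Bessel's inequality. (The deficit equals ||v − Σ <v,e_j> e_j||^2, the squared distance from v to span{e_j}.)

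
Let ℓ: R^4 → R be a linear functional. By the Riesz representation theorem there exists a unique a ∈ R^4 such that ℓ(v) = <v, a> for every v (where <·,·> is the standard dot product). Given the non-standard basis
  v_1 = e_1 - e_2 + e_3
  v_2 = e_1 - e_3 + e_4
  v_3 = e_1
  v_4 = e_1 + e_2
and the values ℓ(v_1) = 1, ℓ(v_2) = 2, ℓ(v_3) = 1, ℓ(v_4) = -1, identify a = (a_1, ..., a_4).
a = (1, -2, -2, -1)

Write a = (a_1, ..., a_4) in the standard basis. For each basis vector v_i, ℓ(v_i) = <v_i, a> is a linear equation in the a_j's. Collect the n equations into a matrix system V a = ℓ, where row i of V is v_i (expressed in the standard basis). Since V is invertible (lower-triangular with 1s on the diagonal, up to permutation), solve by back-substitution:
  V =
[[1, -1, 1, 0],
 [1, 0, -1, 1],
 [1, 0, 0, 0],
 [1, 1, 0, 0]]
  V a = (1, 2, 1, -1)
Solving gives a = (1, -2, -2, -1).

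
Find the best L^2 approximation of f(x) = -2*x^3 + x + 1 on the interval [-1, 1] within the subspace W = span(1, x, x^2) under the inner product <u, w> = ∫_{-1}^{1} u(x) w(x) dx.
g(x) = 1 - x/5

The best approximation g ∈ W is the orthogonal projection of f onto W. Writing g = a_0 + a_1 x + a_2 x^2, the coefficients solve the normal equations G · a = b where
  G_{ij} = <φ_i, φ_j> and b_i = <f, φ_i>, with φ_0 = 1, φ_1 = x, φ_2 = x^2.
G =
  [2, 0, 2/3]
  [0, 2/3, 0]
  [2/3, 0, 2/5],
b = (2, -2/15, 2/3).
Solving gives a_0 = 1, a_1 = -1/5, a_2 = 0, so
  g(x) = 1 - x/5.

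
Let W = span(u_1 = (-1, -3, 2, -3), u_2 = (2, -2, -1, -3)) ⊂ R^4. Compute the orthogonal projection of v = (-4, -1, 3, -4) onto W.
proj_W(v) = (-829/293, -839/293, 1040/293, -633/293)

Set up U = [u_1 | ... | u_2] ∈ R^(4×2). The projector onto W = col(U) is P = U (U^T U)^(-1) U^T.
Compute U^T U =
  [23, 11]
  [11, 18],
and U^T v = (25, 3).
Solve U^T U · c = U^T v for the coefficients: c = (417/293, -206/293). The projection is proj_W(v) = U c.
Check: (v - proj_W(v)) · u_1 = 0  (should be 0).
Check: (v - proj_W(v)) · u_2 = 0  (should be 0).
Result: proj_W(v) = (-829/293, -839/293, 1040/293, -633/293).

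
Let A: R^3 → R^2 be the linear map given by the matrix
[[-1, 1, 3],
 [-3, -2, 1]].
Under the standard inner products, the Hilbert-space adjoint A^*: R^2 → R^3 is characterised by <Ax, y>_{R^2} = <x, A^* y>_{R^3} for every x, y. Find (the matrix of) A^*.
A^* = A^T =
[[-1, -3],
 [1, -2],
 [3, 1]]

For real matrices with standard dot products, the defining identity <Ax, y> = <x, A^* y> gives (Ax)^T y = x^T (A^*) y, i.e. x^T A^T y = x^T (A^*) y. Since this holds for all x, y, we must have A^* = A^T. Therefore
A^* =
[[-1, -3],
 [1, -2],
 [3, 1]].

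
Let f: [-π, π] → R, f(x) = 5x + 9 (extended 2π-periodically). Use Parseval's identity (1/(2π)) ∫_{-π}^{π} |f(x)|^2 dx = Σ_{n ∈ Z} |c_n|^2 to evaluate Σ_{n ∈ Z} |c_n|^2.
Σ |c_n|^2 = 25π^2/3 + 81

Expand and integrate term by term over [-π, π]:
  ∫ (5x)^2 dx = 25·(2π^3/3); ∫ 2·5·(9)·x dx = 0 (odd integrand); ∫ 9^2 dx = 81·2π.
So (1/(2π)) ∫_{-π}^{π} (5x + 9)^2 dx = 25π^2/3 + 81 = 25π^2/3 + 81.
Parseval ⇒ Σ |c_n|^2 = 25π^2/3 + 81.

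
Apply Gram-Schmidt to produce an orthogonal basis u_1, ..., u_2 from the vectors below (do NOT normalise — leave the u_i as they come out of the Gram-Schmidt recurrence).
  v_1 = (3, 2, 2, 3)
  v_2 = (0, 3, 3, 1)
Orthogonal basis:
  u_1 = (3, 2, 2, 3)
  u_2 = (-45/26, 24/13, 24/13, -19/26)

Apply the Gram-Schmidt recurrence
  u_1 = v_1
  u_i = v_i − Σ_{j<i} ((v_i · u_j) / (u_j · u_j)) · u_j.

Step by step this gives:
  u_1 = (3, 2, 2, 3)
  u_2 = (-45/26, 24/13, 24/13, -19/26)

Orthogonality check:
  u_2 · u_1 = 0 (should be 0)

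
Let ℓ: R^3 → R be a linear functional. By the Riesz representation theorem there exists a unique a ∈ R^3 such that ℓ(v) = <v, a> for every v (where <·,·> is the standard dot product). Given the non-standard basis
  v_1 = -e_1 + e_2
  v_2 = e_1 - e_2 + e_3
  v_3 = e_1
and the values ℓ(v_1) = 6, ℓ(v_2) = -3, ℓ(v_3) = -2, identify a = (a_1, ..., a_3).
a = (-2, 4, 3)

Write a = (a_1, ..., a_3) in the standard basis. For each basis vector v_i, ℓ(v_i) = <v_i, a> is a linear equation in the a_j's. Collect the n equations into a matrix system V a = ℓ, where row i of V is v_i (expressed in the standard basis). Since V is invertible (lower-triangular with 1s on the diagonal, up to permutation), solve by back-substitution:
  V =
[[-1, 1, 0],
 [1, -1, 1],
 [1, 0, 0]]
  V a = (6, -3, -2)
Solving gives a = (-2, 4, 3).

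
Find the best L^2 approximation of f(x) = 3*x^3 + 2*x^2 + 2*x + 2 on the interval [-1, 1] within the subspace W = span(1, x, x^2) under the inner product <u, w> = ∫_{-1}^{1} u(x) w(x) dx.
g(x) = 2*x^2 + 19*x/5 + 2

The best approximation g ∈ W is the orthogonal projection of f onto W. Writing g = a_0 + a_1 x + a_2 x^2, the coefficients solve the normal equations G · a = b where
  G_{ij} = <φ_i, φ_j> and b_i = <f, φ_i>, with φ_0 = 1, φ_1 = x, φ_2 = x^2.
G =
  [2, 0, 2/3]
  [0, 2/3, 0]
  [2/3, 0, 2/5],
b = (16/3, 38/15, 32/15).
Solving gives a_0 = 2, a_1 = 19/5, a_2 = 2, so
  g(x) = 2*x^2 + 19*x/5 + 2.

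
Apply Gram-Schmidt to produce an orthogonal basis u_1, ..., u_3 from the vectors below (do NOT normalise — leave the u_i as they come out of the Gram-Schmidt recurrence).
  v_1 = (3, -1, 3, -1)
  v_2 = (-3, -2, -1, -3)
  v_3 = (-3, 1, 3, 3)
Orthogonal basis:
  u_1 = (3, -1, 3, -1)
  u_2 = (-39/20, -47/20, 1/20, -67/20)
  u_3 = (-412/137, 28/411, 1486/411, 722/411)

Apply the Gram-Schmidt recurrence
  u_1 = v_1
  u_i = v_i − Σ_{j<i} ((v_i · u_j) / (u_j · u_j)) · u_j.

Step by step this gives:
  u_1 = (3, -1, 3, -1)
  u_2 = (-39/20, -47/20, 1/20, -67/20)
  u_3 = (-412/137, 28/411, 1486/411, 722/411)

Orthogonality check:
  u_2 · u_1 = 0 (should be 0)
  u_3 · u_1 = 0 (should be 0)
  u_3 · u_2 = 0 (should be 0)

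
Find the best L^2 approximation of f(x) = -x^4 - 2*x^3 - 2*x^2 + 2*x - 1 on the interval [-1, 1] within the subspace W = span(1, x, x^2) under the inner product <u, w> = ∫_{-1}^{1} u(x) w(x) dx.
g(x) = -20*x^2/7 + 4*x/5 - 32/35

The best approximation g ∈ W is the orthogonal projection of f onto W. Writing g = a_0 + a_1 x + a_2 x^2, the coefficients solve the normal equations G · a = b where
  G_{ij} = <φ_i, φ_j> and b_i = <f, φ_i>, with φ_0 = 1, φ_1 = x, φ_2 = x^2.
G =
  [2, 0, 2/3]
  [0, 2/3, 0]
  [2/3, 0, 2/5],
b = (-56/15, 8/15, -184/105).
Solving gives a_0 = -32/35, a_1 = 4/5, a_2 = -20/7, so
  g(x) = -20*x^2/7 + 4*x/5 - 32/35.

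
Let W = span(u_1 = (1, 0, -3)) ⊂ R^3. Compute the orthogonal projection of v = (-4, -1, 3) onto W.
proj_W(v) = (-13/10, 0, 39/10)

Set up U = [u_1 | ... | u_1] ∈ R^(3×1). The projector onto W = col(U) is P = U (U^T U)^(-1) U^T.
Compute U^T U =
  [10],
and U^T v = (-13).
Solve U^T U · c = U^T v for the coefficients: c = (-13/10). The projection is proj_W(v) = U c.
Check: (v - proj_W(v)) · u_1 = 0  (should be 0).
Result: proj_W(v) = (-13/10, 0, 39/10).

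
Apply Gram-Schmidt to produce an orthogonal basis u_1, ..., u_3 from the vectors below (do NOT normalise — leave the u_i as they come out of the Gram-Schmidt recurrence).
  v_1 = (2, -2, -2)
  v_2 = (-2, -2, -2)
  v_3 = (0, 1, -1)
Orthogonal basis:
  u_1 = (2, -2, -2)
  u_2 = (-8/3, -4/3, -4/3)
  u_3 = (0, 1, -1)

Apply the Gram-Schmidt recurrence
  u_1 = v_1
  u_i = v_i − Σ_{j<i} ((v_i · u_j) / (u_j · u_j)) · u_j.

Step by step this gives:
  u_1 = (2, -2, -2)
  u_2 = (-8/3, -4/3, -4/3)
  u_3 = (0, 1, -1)

Orthogonality check:
  u_2 · u_1 = 0 (should be 0)
  u_3 · u_1 = 0 (should be 0)
  u_3 · u_2 = 0 (should be 0)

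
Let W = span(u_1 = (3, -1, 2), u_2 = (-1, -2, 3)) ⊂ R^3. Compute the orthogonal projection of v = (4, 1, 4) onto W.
proj_W(v) = (719/171, -214/171, 439/171)

Set up U = [u_1 | ... | u_2] ∈ R^(3×2). The projector onto W = col(U) is P = U (U^T U)^(-1) U^T.
Compute U^T U =
  [14, 5]
  [5, 14],
and U^T v = (19, 6).
Solve U^T U · c = U^T v for the coefficients: c = (236/171, -11/171). The projection is proj_W(v) = U c.
Check: (v - proj_W(v)) · u_1 = 0  (should be 0).
Check: (v - proj_W(v)) · u_2 = 0  (should be 0).
Result: proj_W(v) = (719/171, -214/171, 439/171).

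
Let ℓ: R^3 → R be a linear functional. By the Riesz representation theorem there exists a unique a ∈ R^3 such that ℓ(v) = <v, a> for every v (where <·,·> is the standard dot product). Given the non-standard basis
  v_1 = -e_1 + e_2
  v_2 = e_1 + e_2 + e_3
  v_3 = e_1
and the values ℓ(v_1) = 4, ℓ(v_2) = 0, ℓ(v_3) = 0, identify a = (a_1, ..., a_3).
a = (0, 4, -4)

Write a = (a_1, ..., a_3) in the standard basis. For each basis vector v_i, ℓ(v_i) = <v_i, a> is a linear equation in the a_j's. Collect the n equations into a matrix system V a = ℓ, where row i of V is v_i (expressed in the standard basis). Since V is invertible (lower-triangular with 1s on the diagonal, up to permutation), solve by back-substitution:
  V =
[[-1, 1, 0],
 [1, 1, 1],
 [1, 0, 0]]
  V a = (4, 0, 0)
Solving gives a = (0, 4, -4).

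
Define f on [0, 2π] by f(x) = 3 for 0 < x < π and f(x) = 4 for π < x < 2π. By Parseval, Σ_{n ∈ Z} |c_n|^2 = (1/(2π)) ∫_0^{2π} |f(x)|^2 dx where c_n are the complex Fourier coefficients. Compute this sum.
Σ |c_n|^2 = 25/2

Parseval equates the L^2 energy of f (normalised by 1/(2π)) with the ℓ^2 sum of its Fourier coefficients: (1/(2π)) ∫_0^{2π} |f|^2 = Σ |c_n|^2.
Compute the left side: (1/(2π)) [∫_0^π 3^2 dx + ∫_π^{2π} 4^2 dx] = (1/(2π)) · (9π + 16π) = (9 + 16)/2 = 25/2.
So Σ_{n ∈ Z} |c_n|^2 = 25/2.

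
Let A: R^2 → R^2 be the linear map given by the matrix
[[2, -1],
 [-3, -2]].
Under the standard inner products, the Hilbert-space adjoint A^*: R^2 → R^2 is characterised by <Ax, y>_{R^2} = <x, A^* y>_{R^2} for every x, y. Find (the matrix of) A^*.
A^* = A^T =
[[2, -3],
 [-1, -2]]

For real matrices with standard dot products, the defining identity <Ax, y> = <x, A^* y> gives (Ax)^T y = x^T (A^*) y, i.e. x^T A^T y = x^T (A^*) y. Since this holds for all x, y, we must have A^* = A^T. Therefore
A^* =
[[2, -3],
 [-1, -2]].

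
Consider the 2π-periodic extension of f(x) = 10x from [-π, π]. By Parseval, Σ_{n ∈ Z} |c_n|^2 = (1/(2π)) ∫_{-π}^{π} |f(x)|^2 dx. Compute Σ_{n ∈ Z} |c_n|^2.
Σ |c_n|^2 = 100π^2/3

Expand and integrate term by term over [-π, π]:
  ∫ (10x)^2 dx = 100·(2π^3/3); ∫ 2·10·(0)·x dx = 0 (odd integrand); ∫ 0^2 dx = 0·2π.
So (1/(2π)) ∫_{-π}^{π} (10x)^2 dx = 100π^2/3 + 0 = 100π^2/3.
Parseval ⇒ Σ |c_n|^2 = 100π^2/3.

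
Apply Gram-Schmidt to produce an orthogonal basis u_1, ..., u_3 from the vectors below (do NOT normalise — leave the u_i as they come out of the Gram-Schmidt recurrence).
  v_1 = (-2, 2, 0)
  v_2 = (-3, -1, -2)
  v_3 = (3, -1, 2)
Orthogonal basis:
  u_1 = (-2, 2, 0)
  u_2 = (-2, -2, -2)
  u_3 = (-1/3, -1/3, 2/3)

Apply the Gram-Schmidt recurrence
  u_1 = v_1
  u_i = v_i − Σ_{j<i} ((v_i · u_j) / (u_j · u_j)) · u_j.

Step by step this gives:
  u_1 = (-2, 2, 0)
  u_2 = (-2, -2, -2)
  u_3 = (-1/3, -1/3, 2/3)

Orthogonality check:
  u_2 · u_1 = 0 (should be 0)
  u_3 · u_1 = 0 (should be 0)
  u_3 · u_2 = 0 (should be 0)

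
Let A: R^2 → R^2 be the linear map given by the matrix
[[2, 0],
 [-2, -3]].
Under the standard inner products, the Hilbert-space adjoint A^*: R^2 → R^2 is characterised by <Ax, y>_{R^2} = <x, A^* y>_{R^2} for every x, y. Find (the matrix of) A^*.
A^* = A^T =
[[2, -2],
 [0, -3]]

For real matrices with standard dot products, the defining identity <Ax, y> = <x, A^* y> gives (Ax)^T y = x^T (A^*) y, i.e. x^T A^T y = x^T (A^*) y. Since this holds for all x, y, we must have A^* = A^T. Therefore
A^* =
[[2, -2],
 [0, -3]].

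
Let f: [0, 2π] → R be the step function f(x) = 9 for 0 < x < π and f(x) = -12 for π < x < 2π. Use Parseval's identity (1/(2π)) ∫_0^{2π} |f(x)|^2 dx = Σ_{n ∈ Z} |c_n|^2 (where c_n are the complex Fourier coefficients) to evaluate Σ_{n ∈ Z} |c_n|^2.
Σ |c_n|^2 = 225/2

Parseval equates the L^2 energy of f (normalised by 1/(2π)) with the ℓ^2 sum of its Fourier coefficients: (1/(2π)) ∫_0^{2π} |f|^2 = Σ |c_n|^2.
Compute the left side: (1/(2π)) [∫_0^π 9^2 dx + ∫_π^{2π} (-12)^2 dx] = (1/(2π)) · (81π + 144π) = (81 + 144)/2 = 225/2.
So Σ_{n ∈ Z} |c_n|^2 = 225/2.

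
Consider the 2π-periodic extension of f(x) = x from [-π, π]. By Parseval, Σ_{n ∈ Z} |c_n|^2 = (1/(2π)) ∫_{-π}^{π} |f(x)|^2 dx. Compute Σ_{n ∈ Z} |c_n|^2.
Σ |c_n|^2 = π^2/3

Expand and integrate term by term over [-π, π]:
  ∫ (x)^2 dx = 1·(2π^3/3); ∫ 2·1·(0)·x dx = 0 (odd integrand); ∫ 0^2 dx = 0·2π.
So (1/(2π)) ∫_{-π}^{π} (x)^2 dx = 1π^2/3 + 0 = π^2/3.
Parseval ⇒ Σ |c_n|^2 = π^2/3.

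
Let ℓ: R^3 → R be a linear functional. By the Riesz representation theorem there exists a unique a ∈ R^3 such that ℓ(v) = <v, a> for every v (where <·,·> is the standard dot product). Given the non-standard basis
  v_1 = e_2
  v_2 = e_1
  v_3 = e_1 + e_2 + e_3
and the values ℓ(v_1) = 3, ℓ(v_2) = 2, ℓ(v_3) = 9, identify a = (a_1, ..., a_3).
a = (2, 3, 4)

Write a = (a_1, ..., a_3) in the standard basis. For each basis vector v_i, ℓ(v_i) = <v_i, a> is a linear equation in the a_j's. Collect the n equations into a matrix system V a = ℓ, where row i of V is v_i (expressed in the standard basis). Since V is invertible (lower-triangular with 1s on the diagonal, up to permutation), solve by back-substitution:
  V =
[[0, 1, 0],
 [1, 0, 0],
 [1, 1, 1]]
  V a = (3, 2, 9)
Solving gives a = (2, 3, 4).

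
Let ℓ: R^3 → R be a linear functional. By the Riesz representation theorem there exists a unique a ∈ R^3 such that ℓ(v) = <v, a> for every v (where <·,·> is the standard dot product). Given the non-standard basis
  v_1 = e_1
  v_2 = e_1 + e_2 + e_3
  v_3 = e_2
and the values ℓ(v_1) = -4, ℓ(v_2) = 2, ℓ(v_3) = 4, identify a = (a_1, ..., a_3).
a = (-4, 4, 2)

Write a = (a_1, ..., a_3) in the standard basis. For each basis vector v_i, ℓ(v_i) = <v_i, a> is a linear equation in the a_j's. Collect the n equations into a matrix system V a = ℓ, where row i of V is v_i (expressed in the standard basis). Since V is invertible (lower-triangular with 1s on the diagonal, up to permutation), solve by back-substitution:
  V =
[[1, 0, 0],
 [1, 1, 1],
 [0, 1, 0]]
  V a = (-4, 2, 4)
Solving gives a = (-4, 4, 2).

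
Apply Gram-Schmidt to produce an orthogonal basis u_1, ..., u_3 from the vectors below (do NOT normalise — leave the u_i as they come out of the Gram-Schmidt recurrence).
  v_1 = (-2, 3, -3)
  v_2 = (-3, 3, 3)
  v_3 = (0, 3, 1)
Orthogonal basis:
  u_1 = (-2, 3, -3)
  u_2 = (-27/11, 24/11, 42/11)
  u_3 = (48/31, 40/31, 8/31)

Apply the Gram-Schmidt recurrence
  u_1 = v_1
  u_i = v_i − Σ_{j<i} ((v_i · u_j) / (u_j · u_j)) · u_j.

Step by step this gives:
  u_1 = (-2, 3, -3)
  u_2 = (-27/11, 24/11, 42/11)
  u_3 = (48/31, 40/31, 8/31)

Orthogonality check:
  u_2 · u_1 = 0 (should be 0)
  u_3 · u_1 = 0 (should be 0)
  u_3 · u_2 = 0 (should be 0)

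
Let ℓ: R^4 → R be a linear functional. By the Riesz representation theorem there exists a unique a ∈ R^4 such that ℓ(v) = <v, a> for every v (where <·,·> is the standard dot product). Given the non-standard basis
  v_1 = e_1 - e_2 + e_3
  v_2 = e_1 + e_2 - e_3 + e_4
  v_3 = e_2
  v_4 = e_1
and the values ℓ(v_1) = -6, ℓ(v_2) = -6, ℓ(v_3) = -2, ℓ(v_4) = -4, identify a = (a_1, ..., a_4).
a = (-4, -2, -4, -4)

Write a = (a_1, ..., a_4) in the standard basis. For each basis vector v_i, ℓ(v_i) = <v_i, a> is a linear equation in the a_j's. Collect the n equations into a matrix system V a = ℓ, where row i of V is v_i (expressed in the standard basis). Since V is invertible (lower-triangular with 1s on the diagonal, up to permutation), solve by back-substitution:
  V =
[[1, -1, 1, 0],
 [1, 1, -1, 1],
 [0, 1, 0, 0],
 [1, 0, 0, 0]]
  V a = (-6, -6, -2, -4)
Solving gives a = (-4, -2, -4, -4).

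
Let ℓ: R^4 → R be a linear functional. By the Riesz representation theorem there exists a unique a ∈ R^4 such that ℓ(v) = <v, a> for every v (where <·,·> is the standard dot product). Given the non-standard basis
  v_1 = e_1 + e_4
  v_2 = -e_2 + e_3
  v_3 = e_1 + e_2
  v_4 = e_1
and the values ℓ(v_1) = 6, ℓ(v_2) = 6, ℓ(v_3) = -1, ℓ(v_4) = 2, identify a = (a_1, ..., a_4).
a = (2, -3, 3, 4)

Write a = (a_1, ..., a_4) in the standard basis. For each basis vector v_i, ℓ(v_i) = <v_i, a> is a linear equation in the a_j's. Collect the n equations into a matrix system V a = ℓ, where row i of V is v_i (expressed in the standard basis). Since V is invertible (lower-triangular with 1s on the diagonal, up to permutation), solve by back-substitution:
  V =
[[1, 0, 0, 1],
 [0, -1, 1, 0],
 [1, 1, 0, 0],
 [1, 0, 0, 0]]
  V a = (6, 6, -1, 2)
Solving gives a = (2, -3, 3, 4).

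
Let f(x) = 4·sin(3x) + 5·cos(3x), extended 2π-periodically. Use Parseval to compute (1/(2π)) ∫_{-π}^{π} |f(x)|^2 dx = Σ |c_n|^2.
Σ |c_n|^2 = 41/2

Expand |f|^2 and use orthogonality of {sin(nx), cos(mx)} on [-π, π]:
  ∫_{-π}^{π} sin(nx)^2 dx = π, ∫ cos(mx)^2 dx = π, and cross terms integrate to 0.
So ∫_{-π}^{π} f(x)^2 dx = 4^2 · π + 5^2 · π = (16 + 25)π.
Divide by 2π: (16 + 25)/2 = 41/2.
By Parseval, this equals Σ |c_n|^2.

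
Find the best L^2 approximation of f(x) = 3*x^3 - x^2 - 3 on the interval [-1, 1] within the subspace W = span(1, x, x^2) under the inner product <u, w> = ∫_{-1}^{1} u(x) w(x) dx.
g(x) = -x^2 + 9*x/5 - 3

The best approximation g ∈ W is the orthogonal projection of f onto W. Writing g = a_0 + a_1 x + a_2 x^2, the coefficients solve the normal equations G · a = b where
  G_{ij} = <φ_i, φ_j> and b_i = <f, φ_i>, with φ_0 = 1, φ_1 = x, φ_2 = x^2.
G =
  [2, 0, 2/3]
  [0, 2/3, 0]
  [2/3, 0, 2/5],
b = (-20/3, 6/5, -12/5).
Solving gives a_0 = -3, a_1 = 9/5, a_2 = -1, so
  g(x) = -x^2 + 9*x/5 - 3.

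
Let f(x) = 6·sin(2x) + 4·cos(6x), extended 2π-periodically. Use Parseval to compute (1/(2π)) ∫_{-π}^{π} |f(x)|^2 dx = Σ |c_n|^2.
Σ |c_n|^2 = 26

Expand |f|^2 and use orthogonality of {sin(nx), cos(mx)} on [-π, π]:
  ∫_{-π}^{π} sin(nx)^2 dx = π, ∫ cos(mx)^2 dx = π, and cross terms integrate to 0.
So ∫_{-π}^{π} f(x)^2 dx = 6^2 · π + 4^2 · π = (36 + 16)π.
Divide by 2π: (36 + 16)/2 = 26.
By Parseval, this equals Σ |c_n|^2.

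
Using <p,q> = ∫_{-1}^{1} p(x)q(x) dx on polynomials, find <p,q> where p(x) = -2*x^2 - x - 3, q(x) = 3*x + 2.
<p,q> = -50/3

Expand the product: p(x)·q(x) = -6*x^3 - 7*x^2 - 11*x - 6.
∫_{-1}^{1} of each monomial x^k gives [2/(k+1) if k even, 0 if k odd]. Integrating term-by-term (or equivalently evaluating the antiderivative F(x) = -3*x^4/2 - 7*x^3/3 - 11*x^2/2 - 6*x at the endpoints):
  F(1) − F(−1) = -46/3 − (4/3) = -50/3.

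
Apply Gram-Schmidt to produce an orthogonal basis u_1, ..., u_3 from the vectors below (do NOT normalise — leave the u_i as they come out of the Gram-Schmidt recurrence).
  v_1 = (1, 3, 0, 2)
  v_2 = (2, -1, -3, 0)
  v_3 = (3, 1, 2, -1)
Orthogonal basis:
  u_1 = (1, 3, 0, 2)
  u_2 = (29/14, -11/14, -3, 1/7)
  u_3 = (110/39, 4/39, 24/13, -61/39)

Apply the Gram-Schmidt recurrence
  u_1 = v_1
  u_i = v_i − Σ_{j<i} ((v_i · u_j) / (u_j · u_j)) · u_j.

Step by step this gives:
  u_1 = (1, 3, 0, 2)
  u_2 = (29/14, -11/14, -3, 1/7)
  u_3 = (110/39, 4/39, 24/13, -61/39)

Orthogonality check:
  u_2 · u_1 = 0 (should be 0)
  u_3 · u_1 = 0 (should be 0)
  u_3 · u_2 = 0 (should be 0)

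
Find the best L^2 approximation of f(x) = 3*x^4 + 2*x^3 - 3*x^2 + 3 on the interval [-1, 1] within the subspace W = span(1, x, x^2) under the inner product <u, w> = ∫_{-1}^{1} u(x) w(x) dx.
g(x) = -3*x^2/7 + 6*x/5 + 96/35

The best approximation g ∈ W is the orthogonal projection of f onto W. Writing g = a_0 + a_1 x + a_2 x^2, the coefficients solve the normal equations G · a = b where
  G_{ij} = <φ_i, φ_j> and b_i = <f, φ_i>, with φ_0 = 1, φ_1 = x, φ_2 = x^2.
G =
  [2, 0, 2/3]
  [0, 2/3, 0]
  [2/3, 0, 2/5],
b = (26/5, 4/5, 58/35).
Solving gives a_0 = 96/35, a_1 = 6/5, a_2 = -3/7, so
  g(x) = -3*x^2/7 + 6*x/5 + 96/35.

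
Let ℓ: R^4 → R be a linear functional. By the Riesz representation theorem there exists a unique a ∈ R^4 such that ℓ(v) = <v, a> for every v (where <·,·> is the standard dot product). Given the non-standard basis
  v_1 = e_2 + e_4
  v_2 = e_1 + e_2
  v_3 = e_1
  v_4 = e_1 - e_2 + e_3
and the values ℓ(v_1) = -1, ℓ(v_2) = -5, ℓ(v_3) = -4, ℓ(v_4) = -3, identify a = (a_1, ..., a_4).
a = (-4, -1, 0, 0)

Write a = (a_1, ..., a_4) in the standard basis. For each basis vector v_i, ℓ(v_i) = <v_i, a> is a linear equation in the a_j's. Collect the n equations into a matrix system V a = ℓ, where row i of V is v_i (expressed in the standard basis). Since V is invertible (lower-triangular with 1s on the diagonal, up to permutation), solve by back-substitution:
  V =
[[0, 1, 0, 1],
 [1, 1, 0, 0],
 [1, 0, 0, 0],
 [1, -1, 1, 0]]
  V a = (-1, -5, -4, -3)
Solving gives a = (-4, -1, 0, 0).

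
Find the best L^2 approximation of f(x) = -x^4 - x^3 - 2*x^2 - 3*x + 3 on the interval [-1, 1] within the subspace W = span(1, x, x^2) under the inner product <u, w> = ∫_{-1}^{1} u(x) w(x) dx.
g(x) = -20*x^2/7 - 18*x/5 + 108/35

The best approximation g ∈ W is the orthogonal projection of f onto W. Writing g = a_0 + a_1 x + a_2 x^2, the coefficients solve the normal equations G · a = b where
  G_{ij} = <φ_i, φ_j> and b_i = <f, φ_i>, with φ_0 = 1, φ_1 = x, φ_2 = x^2.
G =
  [2, 0, 2/3]
  [0, 2/3, 0]
  [2/3, 0, 2/5],
b = (64/15, -12/5, 32/35).
Solving gives a_0 = 108/35, a_1 = -18/5, a_2 = -20/7, so
  g(x) = -20*x^2/7 - 18*x/5 + 108/35.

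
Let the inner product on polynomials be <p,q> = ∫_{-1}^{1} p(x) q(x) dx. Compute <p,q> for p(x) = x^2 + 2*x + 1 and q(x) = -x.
<p,q> = -4/3

Expand the product: p(x)·q(x) = -x^3 - 2*x^2 - x.
∫_{-1}^{1} of each monomial x^k gives [2/(k+1) if k even, 0 if k odd]. Integrating term-by-term (or equivalently evaluating the antiderivative F(x) = -x^4/4 - 2*x^3/3 - x^2/2 at the endpoints):
  F(1) − F(−1) = -17/12 − (-1/12) = -4/3.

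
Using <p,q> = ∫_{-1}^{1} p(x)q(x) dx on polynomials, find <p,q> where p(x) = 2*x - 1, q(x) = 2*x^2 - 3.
<p,q> = 14/3

Expand the product: p(x)·q(x) = 4*x^3 - 2*x^2 - 6*x + 3.
∫_{-1}^{1} of each monomial x^k gives [2/(k+1) if k even, 0 if k odd]. Integrating term-by-term (or equivalently evaluating the antiderivative F(x) = x^4 - 2*x^3/3 - 3*x^2 + 3*x at the endpoints):
  F(1) − F(−1) = 1/3 − (-13/3) = 14/3.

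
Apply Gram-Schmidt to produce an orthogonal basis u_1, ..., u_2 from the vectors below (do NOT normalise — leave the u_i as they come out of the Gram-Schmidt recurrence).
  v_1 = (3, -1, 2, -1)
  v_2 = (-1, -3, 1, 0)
Orthogonal basis:
  u_1 = (3, -1, 2, -1)
  u_2 = (-7/5, -43/15, 11/15, 2/15)

Apply the Gram-Schmidt recurrence
  u_1 = v_1
  u_i = v_i − Σ_{j<i} ((v_i · u_j) / (u_j · u_j)) · u_j.

Step by step this gives:
  u_1 = (3, -1, 2, -1)
  u_2 = (-7/5, -43/15, 11/15, 2/15)

Orthogonality check:
  u_2 · u_1 = 0 (should be 0)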